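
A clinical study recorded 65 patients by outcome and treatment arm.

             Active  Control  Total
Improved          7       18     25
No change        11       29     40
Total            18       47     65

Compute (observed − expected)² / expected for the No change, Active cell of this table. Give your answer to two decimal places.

Row total (No change) = 40; column total (Active) = 18; N = 65.
Expected count E = 40 × 18 / 65 = 11.077.
Contribution = (O − E)²/E = (11 − 11.077)² / 11.077 = 0.00.

0.00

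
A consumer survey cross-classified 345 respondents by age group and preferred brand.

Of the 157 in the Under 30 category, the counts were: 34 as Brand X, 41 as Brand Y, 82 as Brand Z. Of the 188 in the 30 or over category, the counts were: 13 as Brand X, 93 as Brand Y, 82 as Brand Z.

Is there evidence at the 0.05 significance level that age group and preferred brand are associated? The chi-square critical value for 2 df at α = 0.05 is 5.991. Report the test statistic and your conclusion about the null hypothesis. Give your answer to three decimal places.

Row totals: 157, 188. Column totals: 47, 134, 164. Grand total N = 345.
Expected counts (row total × column total / N):
  Under 30, Brand X: 157×47/345 = 21.3884
  Under 30, Brand Y: 157×134/345 = 60.9797
  Under 30, Brand Z: 157×164/345 = 74.6319
  30 or over, Brand X: 188×47/345 = 25.6116
  30 or over, Brand Y: 188×134/345 = 73.0203
  30 or over, Brand Z: 188×164/345 = 89.3681
Contributions (O − E)²/E:
  (34 − 21.3884)²/21.3884 = 7.4364
  (41 − 60.9797)²/60.9797 = 6.5463
  (82 − 74.6319)²/74.6319 = 0.7274
  (13 − 25.6116)²/25.6116 = 6.2102
  (93 − 73.0203)²/73.0203 = 5.4668
  (82 − 89.3681)²/89.3681 = 0.6075
χ² = 7.4364 + 6.5463 + 0.7274 + 6.2102 + 5.4668 + 0.6075 = 26.995
df = (2−1)(3−1) = 2. Since 26.995 > 5.991, reject the null hypothesis of independence at α = 0.05.

26.995; reject H₀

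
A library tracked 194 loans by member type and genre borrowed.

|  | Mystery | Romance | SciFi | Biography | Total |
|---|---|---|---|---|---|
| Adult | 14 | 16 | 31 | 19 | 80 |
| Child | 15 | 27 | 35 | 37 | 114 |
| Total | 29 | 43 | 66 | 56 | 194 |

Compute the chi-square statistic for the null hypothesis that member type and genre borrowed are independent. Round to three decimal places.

Grand total N = 194.
Expected counts (row total × column total / N):
  Adult, Mystery: 80×29/194 = 11.95876
  Adult, Romance: 80×43/194 = 17.73196
  Adult, SciFi: 80×66/194 = 27.21649
  Adult, Biography: 80×56/194 = 23.09278
  Child, Mystery: 114×29/194 = 17.04124
  Child, Romance: 114×43/194 = 25.26804
  Child, SciFi: 114×66/194 = 38.78351
  Child, Biography: 114×56/194 = 32.90722
Contributions (O − E)²/E:
  (14 − 11.95876)²/11.95876 = 0.3484
  (16 − 17.73196)²/17.73196 = 0.1692
  (31 − 27.21649)²/27.21649 = 0.5260
  (19 − 23.09278)²/23.09278 = 0.7254
  (15 − 17.04124)²/17.04124 = 0.2445
  (27 − 25.26804)²/25.26804 = 0.1187
  (35 − 38.78351)²/38.78351 = 0.3691
  (37 − 32.90722)²/32.90722 = 0.5090
χ² = 0.3484 + 0.1692 + 0.5260 + 0.7254 + 0.2445 + 0.1187 + 0.3691 + 0.5090 = 3.010

3.010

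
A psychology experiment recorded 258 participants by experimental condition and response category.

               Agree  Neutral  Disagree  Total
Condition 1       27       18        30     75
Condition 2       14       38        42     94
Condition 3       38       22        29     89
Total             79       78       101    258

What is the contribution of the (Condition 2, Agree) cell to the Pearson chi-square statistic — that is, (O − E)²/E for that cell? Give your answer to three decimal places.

Row total (Condition 2) = 94; column total (Agree) = 79; N = 258.
Expected count E = 94 × 79 / 258 = 28.78295.
Contribution = (O − E)²/E = (14 − 28.78295)² / 28.78295 = 7.593.

7.593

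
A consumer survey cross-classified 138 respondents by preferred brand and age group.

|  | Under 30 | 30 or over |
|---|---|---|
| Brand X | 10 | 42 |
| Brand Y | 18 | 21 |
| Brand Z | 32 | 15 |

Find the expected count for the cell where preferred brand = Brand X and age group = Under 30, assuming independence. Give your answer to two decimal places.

22.61

Row total (Brand X) = 52; column total (Under 30) = 60; grand total N = 138.
Expected count = (row total × column total) / N = 52 × 60 / 138 = 22.61.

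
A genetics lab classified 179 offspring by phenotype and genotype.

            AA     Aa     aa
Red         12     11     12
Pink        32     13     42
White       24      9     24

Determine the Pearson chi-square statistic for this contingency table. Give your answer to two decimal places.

Row totals: 35, 87, 57. Column totals: 68, 33, 78. Grand total N = 179.
Expected counts (row total × column total / N):
  Red, AA: 35×68/179 = 13.296
  Red, Aa: 35×33/179 = 6.453
  Red, aa: 35×78/179 = 15.251
  Pink, AA: 87×68/179 = 33.050
  Pink, Aa: 87×33/179 = 16.039
  Pink, aa: 87×78/179 = 37.911
  White, AA: 57×68/179 = 21.654
  White, Aa: 57×33/179 = 10.508
  White, aa: 57×78/179 = 24.838
Contributions (O − E)²/E:
  (12 − 13.296)²/13.296 = 0.1263
  (11 − 6.453)²/6.453 = 3.2040
  (12 − 15.251)²/15.251 = 0.6930
  (32 − 33.050)²/33.050 = 0.0334
  (13 − 16.039)²/16.039 = 0.5758
  (42 − 37.911)²/37.911 = 0.4410
  (24 − 21.654)²/21.654 = 0.2542
  (9 − 10.508)²/10.508 = 0.2164
  (24 − 24.838)²/24.838 = 0.0283
χ² = 0.1263 + 3.2040 + 0.6930 + 0.0334 + 0.5758 + 0.4410 + 0.2542 + 0.2164 + 0.0283 = 5.57

5.57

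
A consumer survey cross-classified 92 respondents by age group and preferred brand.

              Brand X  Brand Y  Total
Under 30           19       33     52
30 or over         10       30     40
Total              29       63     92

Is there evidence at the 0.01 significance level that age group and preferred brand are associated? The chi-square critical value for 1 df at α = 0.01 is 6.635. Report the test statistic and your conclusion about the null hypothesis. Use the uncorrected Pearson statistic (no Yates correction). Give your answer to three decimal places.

Grand total N = 92.
Expected counts (row total × column total / N):
  Under 30, Brand X: 52×29/92 = 16.3913
  Under 30, Brand Y: 52×63/92 = 35.6087
  30 or over, Brand X: 40×29/92 = 12.6087
  30 or over, Brand Y: 40×63/92 = 27.3913
Contributions (O − E)²/E:
  (19 − 16.3913)²/16.3913 = 0.4152
  (33 − 35.6087)²/35.6087 = 0.1911
  (10 − 12.6087)²/12.6087 = 0.5397
  (30 − 27.3913)²/27.3913 = 0.2484
χ² = 0.4152 + 0.1911 + 0.5397 + 0.2484 = 1.394
df = (2−1)(2−1) = 1. Since 1.394 < 6.635, fail to reject the null hypothesis of independence at α = 0.01.

1.394; fail to reject H₀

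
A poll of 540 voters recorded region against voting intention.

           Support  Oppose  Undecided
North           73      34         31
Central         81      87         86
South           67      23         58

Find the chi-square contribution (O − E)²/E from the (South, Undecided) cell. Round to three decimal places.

Row total (South) = 148; column total (Undecided) = 175; N = 540.
Expected count E = 148 × 175 / 540 = 47.9630.
Contribution = (O − E)²/E = (58 − 47.9630)² / 47.9630 = 2.100.

2.100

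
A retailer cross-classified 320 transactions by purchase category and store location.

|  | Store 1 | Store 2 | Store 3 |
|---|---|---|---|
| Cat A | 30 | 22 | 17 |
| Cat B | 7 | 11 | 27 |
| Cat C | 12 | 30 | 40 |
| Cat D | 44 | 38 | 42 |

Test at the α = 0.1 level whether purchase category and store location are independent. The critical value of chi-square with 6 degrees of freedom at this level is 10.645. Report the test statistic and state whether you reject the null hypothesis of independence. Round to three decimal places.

28.269; reject H₀

Row totals: 69, 45, 82, 124. Column totals: 93, 101, 126. Grand total N = 320.
Expected counts (row total × column total / N):
  Cat A, Store 1: 69×93/320 = 20.0531
  Cat A, Store 2: 69×101/320 = 21.7781
  Cat A, Store 3: 69×126/320 = 27.1687
  Cat B, Store 1: 45×93/320 = 13.0781
  Cat B, Store 2: 45×101/320 = 14.2031
  Cat B, Store 3: 45×126/320 = 17.7188
  Cat C, Store 1: 82×93/320 = 23.8313
  Cat C, Store 2: 82×101/320 = 25.8813
  Cat C, Store 3: 82×126/320 = 32.2875
  Cat D, Store 1: 124×93/320 = 36.0375
  Cat D, Store 2: 124×101/320 = 39.1375
  Cat D, Store 3: 124×126/320 = 48.8250
Contributions (O − E)²/E:
  (30 − 20.0531)²/20.0531 = 4.9339
  (22 − 21.7781)²/21.7781 = 0.0023
  (17 − 27.1687)²/27.1687 = 3.8059
  (7 − 13.0781)²/13.0781 = 2.8248
  (11 − 14.2031)²/14.2031 = 0.7224
  (27 − 17.7188)²/17.7188 = 4.8615
  (12 − 23.8313)²/23.8313 = 5.8738
  (30 − 25.8813)²/25.8813 = 0.6554
  (40 − 32.2875)²/32.2875 = 1.8423
  (44 − 36.0375)²/36.0375 = 1.7593
  (38 − 39.1375)²/39.1375 = 0.0331
  (42 − 48.8250)²/48.8250 = 0.9540
χ² = 4.9339 + 0.0023 + 3.8059 + 2.8248 + 0.7224 + 4.8615 + 5.8738 + 0.6554 + 1.8423 + 1.7593 + 0.0331 + 0.9540 = 28.269
df = (4−1)(3−1) = 6. Since 28.269 > 10.645, reject the null hypothesis of independence at α = 0.1.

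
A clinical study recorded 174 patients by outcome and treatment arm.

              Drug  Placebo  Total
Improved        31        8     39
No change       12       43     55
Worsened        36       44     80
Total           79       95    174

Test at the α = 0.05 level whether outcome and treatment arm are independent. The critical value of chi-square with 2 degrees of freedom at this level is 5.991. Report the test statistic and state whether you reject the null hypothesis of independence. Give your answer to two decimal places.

30.62; reject H₀

Grand total N = 174.
Expected counts (row total × column total / N):
  Improved, Drug: 39×79/174 = 17.707
  Improved, Placebo: 39×95/174 = 21.293
  No change, Drug: 55×79/174 = 24.971
  No change, Placebo: 55×95/174 = 30.029
  Worsened, Drug: 80×79/174 = 36.322
  Worsened, Placebo: 80×95/174 = 43.678
Contributions (O − E)²/E:
  (31 − 17.707)²/17.707 = 9.9793
  (8 − 21.293)²/21.293 = 8.2987
  (12 − 24.971)²/24.971 = 6.7377
  (43 − 30.029)²/30.029 = 5.6028
  (36 − 36.322)²/36.322 = 0.0029
  (44 − 43.678)²/43.678 = 0.0024
χ² = 9.9793 + 8.2987 + 6.7377 + 5.6028 + 0.0029 + 0.0024 = 30.62
df = (3−1)(2−1) = 2. Since 30.62 > 5.991, reject the null hypothesis of independence at α = 0.05.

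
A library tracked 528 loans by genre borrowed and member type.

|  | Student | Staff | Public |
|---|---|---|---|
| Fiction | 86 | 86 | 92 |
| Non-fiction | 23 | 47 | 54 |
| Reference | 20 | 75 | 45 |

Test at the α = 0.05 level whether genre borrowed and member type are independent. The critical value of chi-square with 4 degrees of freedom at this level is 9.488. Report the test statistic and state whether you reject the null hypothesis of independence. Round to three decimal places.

Row totals: 264, 124, 140. Column totals: 129, 208, 191. Grand total N = 528.
Expected counts (row total × column total / N):
  Fiction, Student: 264×129/528 = 64.5000
  Fiction, Staff: 264×208/528 = 104.0000
  Fiction, Public: 264×191/528 = 95.5000
  Non-fiction, Student: 124×129/528 = 30.2955
  Non-fiction, Staff: 124×208/528 = 48.8485
  Non-fiction, Public: 124×191/528 = 44.8561
  Reference, Student: 140×129/528 = 34.2045
  Reference, Staff: 140×208/528 = 55.1515
  Reference, Public: 140×191/528 = 50.6439
Contributions (O − E)²/E:
  (86 − 64.5000)²/64.5000 = 7.1667
  (86 − 104.0000)²/104.0000 = 3.1154
  (92 − 95.5000)²/95.5000 = 0.1283
  (23 − 30.2955)²/30.2955 = 1.7568
  (47 − 48.8485)²/48.8485 = 0.0699
  (54 − 44.8561)²/44.8561 = 1.8640
  (20 − 34.2045)²/34.2045 = 5.8989
  (75 − 55.1515)²/55.1515 = 7.1433
  (45 − 50.6439)²/50.6439 = 0.6290
χ² = 7.1667 + 3.1154 + 0.1283 + 1.7568 + 0.0699 + 1.8640 + 5.8989 + 7.1433 + 0.6290 = 27.772
df = (3−1)(3−1) = 4. Since 27.772 > 9.488, reject the null hypothesis of independence at α = 0.05.

27.772; reject H₀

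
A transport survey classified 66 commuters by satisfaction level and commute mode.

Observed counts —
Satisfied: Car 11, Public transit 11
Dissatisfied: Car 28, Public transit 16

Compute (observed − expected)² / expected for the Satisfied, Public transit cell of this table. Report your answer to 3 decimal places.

Row total (Satisfied) = 22; column total (Public transit) = 27; N = 66.
Expected count E = 22 × 27 / 66 = 9.0000.
Contribution = (O − E)²/E = (11 − 9.0000)² / 9.0000 = 0.444.

0.444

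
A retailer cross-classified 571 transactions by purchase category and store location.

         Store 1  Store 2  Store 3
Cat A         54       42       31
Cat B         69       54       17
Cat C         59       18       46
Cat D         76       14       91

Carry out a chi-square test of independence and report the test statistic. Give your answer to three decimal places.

83.834

Row totals: 127, 140, 123, 181. Column totals: 258, 128, 185. Grand total N = 571.
Expected counts (row total × column total / N):
  Cat A, Store 1: 127×258/571 = 57.38354
  Cat A, Store 2: 127×128/571 = 28.46935
  Cat A, Store 3: 127×185/571 = 41.14711
  Cat B, Store 1: 140×258/571 = 63.25744
  Cat B, Store 2: 140×128/571 = 31.38354
  Cat B, Store 3: 140×185/571 = 45.35902
  Cat C, Store 1: 123×258/571 = 55.57618
  Cat C, Store 2: 123×128/571 = 27.57268
  Cat C, Store 3: 123×185/571 = 39.85114
  Cat D, Store 1: 181×258/571 = 81.78284
  Cat D, Store 2: 181×128/571 = 40.57443
  Cat D, Store 3: 181×185/571 = 58.64273
Contributions (O − E)²/E:
  (54 − 57.38354)²/57.38354 = 0.1995
  (42 − 28.46935)²/28.46935 = 6.4307
  (31 − 41.14711)²/41.14711 = 2.5023
  (69 − 63.25744)²/63.25744 = 0.5213
  (54 − 31.38354)²/31.38354 = 16.2985
  (17 − 45.35902)²/45.35902 = 17.7304
  (59 − 55.57618)²/55.57618 = 0.2109
  (18 − 27.57268)²/27.57268 = 3.3234
  (46 − 39.85114)²/39.85114 = 0.9487
  (76 − 81.78284)²/81.78284 = 0.4089
  (14 − 40.57443)²/40.57443 = 17.4051
  (91 − 58.64273)²/58.64273 = 17.8538
χ² = 0.1995 + 6.4307 + 2.5023 + 0.5213 + 16.2985 + 17.7304 + 0.2109 + 3.3234 + 0.9487 + 0.4089 + 17.4051 + 17.8538 = 83.834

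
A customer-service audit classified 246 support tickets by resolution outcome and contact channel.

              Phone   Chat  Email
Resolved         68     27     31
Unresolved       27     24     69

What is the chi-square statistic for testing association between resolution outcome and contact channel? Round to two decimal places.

32.18

Row totals: 126, 120. Column totals: 95, 51, 100. Grand total N = 246.
Expected counts (row total × column total / N):
  Resolved, Phone: 126×95/246 = 48.659
  Resolved, Chat: 126×51/246 = 26.122
  Resolved, Email: 126×100/246 = 51.220
  Unresolved, Phone: 120×95/246 = 46.341
  Unresolved, Chat: 120×51/246 = 24.878
  Unresolved, Email: 120×100/246 = 48.780
Contributions (O − E)²/E:
  (68 − 48.659)²/48.659 = 7.6877
  (27 − 26.122)²/26.122 = 0.0295
  (31 − 51.220)²/51.220 = 7.9822
  (27 − 46.341)²/46.341 = 8.0722
  (24 − 24.878)²/24.878 = 0.0310
  (69 − 48.780)²/48.780 = 8.3815
χ² = 7.6877 + 0.0295 + 7.9822 + 8.0722 + 0.0310 + 8.3815 = 32.18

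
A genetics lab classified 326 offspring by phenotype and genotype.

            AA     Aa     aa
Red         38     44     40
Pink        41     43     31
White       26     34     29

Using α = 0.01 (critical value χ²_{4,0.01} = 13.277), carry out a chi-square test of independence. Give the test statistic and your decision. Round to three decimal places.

Row totals: 122, 115, 89. Column totals: 105, 121, 100. Grand total N = 326.
Expected counts (row total × column total / N):
  Red, AA: 122×105/326 = 39.2945
  Red, Aa: 122×121/326 = 45.2822
  Red, aa: 122×100/326 = 37.4233
  Pink, AA: 115×105/326 = 37.0399
  Pink, Aa: 115×121/326 = 42.6840
  Pink, aa: 115×100/326 = 35.2761
  White, AA: 89×105/326 = 28.6656
  White, Aa: 89×121/326 = 33.0337
  White, aa: 89×100/326 = 27.3006
Contributions (O − E)²/E:
  (38 − 39.2945)²/39.2945 = 0.0426
  (44 − 45.2822)²/45.2822 = 0.0363
  (40 − 37.4233)²/37.4233 = 0.1774
  (41 − 37.0399)²/37.0399 = 0.4234
  (43 − 42.6840)²/42.6840 = 0.0023
  (31 − 35.2761)²/35.2761 = 0.5183
  (26 − 28.6656)²/28.6656 = 0.2479
  (34 − 33.0337)²/33.0337 = 0.0283
  (29 − 27.3006)²/27.3006 = 0.1058
χ² = 0.0426 + 0.0363 + 0.1774 + 0.4234 + 0.0023 + 0.5183 + 0.2479 + 0.0283 + 0.1058 = 1.582
df = (3−1)(3−1) = 4. Since 1.582 < 13.277, fail to reject the null hypothesis of independence at α = 0.01.

1.582; fail to reject H₀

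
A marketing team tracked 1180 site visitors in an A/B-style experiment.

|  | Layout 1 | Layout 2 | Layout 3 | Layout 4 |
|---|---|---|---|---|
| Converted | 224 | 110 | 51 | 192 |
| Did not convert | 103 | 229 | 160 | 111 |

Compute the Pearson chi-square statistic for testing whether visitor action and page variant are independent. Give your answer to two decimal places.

164.01

Row totals: 577, 603. Column totals: 327, 339, 211, 303. Grand total N = 1180.
Expected counts (row total × column total / N):
  Converted, Layout 1: 577×327/1180 = 159.897
  Converted, Layout 2: 577×339/1180 = 165.765
  Converted, Layout 3: 577×211/1180 = 103.175
  Converted, Layout 4: 577×303/1180 = 148.162
  Did not convert, Layout 1: 603×327/1180 = 167.103
  Did not convert, Layout 2: 603×339/1180 = 173.235
  Did not convert, Layout 3: 603×211/1180 = 107.825
  Did not convert, Layout 4: 603×303/1180 = 154.838
Contributions (O − E)²/E:
  (224 − 159.897)²/159.897 = 25.6990
  (110 − 165.765)²/165.765 = 18.7599
  (51 − 103.175)²/103.175 = 26.3846
  (192 − 148.162)²/148.162 = 12.9707
  (103 − 167.103)²/167.103 = 24.5908
  (229 − 173.235)²/173.235 = 17.9510
  (160 − 107.825)²/107.825 = 25.2467
  (111 − 154.838)²/154.838 = 12.4115
χ² = 25.6990 + 18.7599 + 26.3846 + 12.9707 + 24.5908 + 17.9510 + 25.2467 + 12.4115 = 164.01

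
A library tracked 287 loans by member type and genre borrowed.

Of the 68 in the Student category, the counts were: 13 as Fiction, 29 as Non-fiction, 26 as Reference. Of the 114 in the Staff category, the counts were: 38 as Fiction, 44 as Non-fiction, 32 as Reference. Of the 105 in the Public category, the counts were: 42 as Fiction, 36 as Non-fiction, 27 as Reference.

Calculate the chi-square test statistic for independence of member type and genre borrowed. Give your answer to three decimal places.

Row totals: 68, 114, 105. Column totals: 93, 109, 85. Grand total N = 287.
Expected counts (row total × column total / N):
  Student, Fiction: 68×93/287 = 22.03484
  Student, Non-fiction: 68×109/287 = 25.82578
  Student, Reference: 68×85/287 = 20.13937
  Staff, Fiction: 114×93/287 = 36.94077
  Staff, Non-fiction: 114×109/287 = 43.29617
  Staff, Reference: 114×85/287 = 33.76307
  Public, Fiction: 105×93/287 = 34.02439
  Public, Non-fiction: 105×109/287 = 39.87805
  Public, Reference: 105×85/287 = 31.09756
Contributions (O − E)²/E:
  (13 − 22.03484)²/22.03484 = 3.7045
  (29 − 25.82578)²/25.82578 = 0.3901
  (26 − 20.13937)²/20.13937 = 1.7055
  (38 − 36.94077)²/36.94077 = 0.0304
  (44 − 43.29617)²/43.29617 = 0.0114
  (32 − 33.76307)²/33.76307 = 0.0921
  (42 − 34.02439)²/34.02439 = 1.8696
  (36 − 39.87805)²/39.87805 = 0.3771
  (27 − 31.09756)²/31.09756 = 0.5399
χ² = 3.7045 + 0.3901 + 1.7055 + 0.0304 + 0.0114 + 0.0921 + 1.8696 + 0.3771 + 0.5399 = 8.721

8.721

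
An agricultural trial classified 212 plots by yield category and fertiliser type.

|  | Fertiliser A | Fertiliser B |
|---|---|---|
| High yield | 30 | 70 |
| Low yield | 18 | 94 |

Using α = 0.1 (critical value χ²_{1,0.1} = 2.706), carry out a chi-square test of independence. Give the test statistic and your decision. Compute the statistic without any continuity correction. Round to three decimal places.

Row totals: 100, 112. Column totals: 48, 164. Grand total N = 212.
Expected counts (row total × column total / N):
  High yield, Fertiliser A: 100×48/212 = 22.6415
  High yield, Fertiliser B: 100×164/212 = 77.3585
  Low yield, Fertiliser A: 112×48/212 = 25.3585
  Low yield, Fertiliser B: 112×164/212 = 86.6415
Contributions (O − E)²/E:
  (30 − 22.6415)²/22.6415 = 2.3915
  (70 − 77.3585)²/77.3585 = 0.7000
  (18 − 25.3585)²/25.3585 = 2.1353
  (94 − 86.6415)²/86.6415 = 0.6250
χ² = 2.3915 + 0.7000 + 2.1353 + 0.6250 = 5.852
df = (2−1)(2−1) = 1. Since 5.852 > 2.706, reject the null hypothesis of independence at α = 0.1.

5.852; reject H₀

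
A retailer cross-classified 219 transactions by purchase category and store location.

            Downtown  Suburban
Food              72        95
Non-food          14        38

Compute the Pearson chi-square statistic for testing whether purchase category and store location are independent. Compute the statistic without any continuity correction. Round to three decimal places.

4.359

Row totals: 167, 52. Column totals: 86, 133. Grand total N = 219.
Expected counts (row total × column total / N):
  Food, Downtown: 167×86/219 = 65.5799
  Food, Suburban: 167×133/219 = 101.4201
  Non-food, Downtown: 52×86/219 = 20.4201
  Non-food, Suburban: 52×133/219 = 31.5799
Contributions (O − E)²/E:
  (72 − 65.5799)²/65.5799 = 0.6285
  (95 − 101.4201)²/101.4201 = 0.4064
  (14 − 20.4201)²/20.4201 = 2.0185
  (38 − 31.5799)²/31.5799 = 1.3052
χ² = 0.6285 + 0.4064 + 2.0185 + 1.3052 = 4.359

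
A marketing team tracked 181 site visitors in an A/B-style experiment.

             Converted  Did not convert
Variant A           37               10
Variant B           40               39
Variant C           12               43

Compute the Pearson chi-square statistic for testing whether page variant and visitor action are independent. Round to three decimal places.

Row totals: 47, 79, 55. Column totals: 89, 92. Grand total N = 181.
Expected counts (row total × column total / N):
  Variant A, Converted: 47×89/181 = 23.1105
  Variant A, Did not convert: 47×92/181 = 23.8895
  Variant B, Converted: 79×89/181 = 38.8453
  Variant B, Did not convert: 79×92/181 = 40.1547
  Variant C, Converted: 55×89/181 = 27.0442
  Variant C, Did not convert: 55×92/181 = 27.9558
Contributions (O − E)²/E:
  (37 − 23.1105)²/23.1105 = 8.3476
  (10 − 23.8895)²/23.8895 = 8.0754
  (40 − 38.8453)²/38.8453 = 0.0343
  (39 − 40.1547)²/40.1547 = 0.0332
  (12 − 27.0442)²/27.0442 = 8.3688
  (43 − 27.9558)²/27.9558 = 8.0959
χ² = 8.3476 + 8.0754 + 0.0343 + 0.0332 + 8.3688 + 8.0959 = 32.955

32.955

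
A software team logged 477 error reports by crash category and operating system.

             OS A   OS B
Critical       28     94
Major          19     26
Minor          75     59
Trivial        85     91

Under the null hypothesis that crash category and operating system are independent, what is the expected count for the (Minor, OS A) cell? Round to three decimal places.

Row total (Minor) = 134; column total (OS A) = 207; grand total N = 477.
Expected count = (row total × column total) / N = 134 × 207 / 477 = 58.151.

58.151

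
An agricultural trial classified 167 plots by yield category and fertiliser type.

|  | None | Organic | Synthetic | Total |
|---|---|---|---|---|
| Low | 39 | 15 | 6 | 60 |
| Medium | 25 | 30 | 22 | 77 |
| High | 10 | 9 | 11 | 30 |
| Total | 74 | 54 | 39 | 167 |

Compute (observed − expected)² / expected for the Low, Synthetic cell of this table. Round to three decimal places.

4.581

Row total (Low) = 60; column total (Synthetic) = 39; N = 167.
Expected count E = 60 × 39 / 167 = 14.0120.
Contribution = (O − E)²/E = (6 − 14.0120)² / 14.0120 = 4.581.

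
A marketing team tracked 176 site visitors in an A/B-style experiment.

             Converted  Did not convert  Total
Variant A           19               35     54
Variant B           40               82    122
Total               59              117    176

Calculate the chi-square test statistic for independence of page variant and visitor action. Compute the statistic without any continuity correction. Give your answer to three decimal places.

Grand total N = 176.
Expected counts (row total × column total / N):
  Variant A, Converted: 54×59/176 = 18.1023
  Variant A, Did not convert: 54×117/176 = 35.8977
  Variant B, Converted: 122×59/176 = 40.8977
  Variant B, Did not convert: 122×117/176 = 81.1023
Contributions (O − E)²/E:
  (19 − 18.1023)²/18.1023 = 0.0445
  (35 − 35.8977)²/35.8977 = 0.0224
  (40 − 40.8977)²/40.8977 = 0.0197
  (82 − 81.1023)²/81.1023 = 0.0099
χ² = 0.0445 + 0.0224 + 0.0197 + 0.0099 = 0.097

0.097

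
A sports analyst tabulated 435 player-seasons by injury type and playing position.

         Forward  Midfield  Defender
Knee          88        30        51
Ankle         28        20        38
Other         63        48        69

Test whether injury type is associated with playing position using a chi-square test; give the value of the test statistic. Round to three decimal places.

14.617

Row totals: 169, 86, 180. Column totals: 179, 98, 158. Grand total N = 435.
Expected counts (row total × column total / N):
  Knee, Forward: 169×179/435 = 69.5425
  Knee, Midfield: 169×98/435 = 38.0736
  Knee, Defender: 169×158/435 = 61.3839
  Ankle, Forward: 86×179/435 = 35.3885
  Ankle, Midfield: 86×98/435 = 19.3747
  Ankle, Defender: 86×158/435 = 31.2368
  Other, Forward: 180×179/435 = 74.0690
  Other, Midfield: 180×98/435 = 40.5517
  Other, Defender: 180×158/435 = 65.3793
Contributions (O − E)²/E:
  (88 − 69.5425)²/69.5425 = 4.8989
  (30 − 38.0736)²/38.0736 = 1.7120
  (51 − 61.3839)²/61.3839 = 1.7566
  (28 − 35.3885)²/35.3885 = 1.5426
  (20 − 19.3747)²/19.3747 = 0.0202
  (38 − 31.2368)²/31.2368 = 1.4643
  (63 − 74.0690)²/74.0690 = 1.6542
  (48 − 40.5517)²/40.5517 = 1.3681
  (69 − 65.3793)²/65.3793 = 0.2005
χ² = 4.8989 + 1.7120 + 1.7566 + 1.5426 + 0.0202 + 1.4643 + 1.6542 + 1.3681 + 0.2005 = 14.617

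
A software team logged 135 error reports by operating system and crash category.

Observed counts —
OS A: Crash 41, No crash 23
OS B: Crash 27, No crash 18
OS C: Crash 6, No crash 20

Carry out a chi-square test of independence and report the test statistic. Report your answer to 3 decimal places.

Row totals: 64, 45, 26. Column totals: 74, 61. Grand total N = 135.
Expected counts (row total × column total / N):
  OS A, Crash: 64×74/135 = 35.08148
  OS A, No crash: 64×61/135 = 28.91852
  OS B, Crash: 45×74/135 = 24.66667
  OS B, No crash: 45×61/135 = 20.33333
  OS C, Crash: 26×74/135 = 14.25185
  OS C, No crash: 26×61/135 = 11.74815
Contributions (O − E)²/E:
  (41 − 35.08148)²/35.08148 = 0.9985
  (23 − 28.91852)²/28.91852 = 1.2113
  (27 − 24.66667)²/24.66667 = 0.2207
  (18 − 20.33333)²/20.33333 = 0.2678
  (6 − 14.25185)²/14.25185 = 4.7778
  (20 − 11.74815)²/11.74815 = 5.7961
χ² = 0.9985 + 1.2113 + 0.2207 + 0.2678 + 4.7778 + 5.7961 = 13.272

13.272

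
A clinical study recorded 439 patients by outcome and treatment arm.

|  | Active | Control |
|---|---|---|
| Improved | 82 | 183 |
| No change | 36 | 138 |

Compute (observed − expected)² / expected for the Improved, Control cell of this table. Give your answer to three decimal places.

0.599

Row total (Improved) = 265; column total (Control) = 321; N = 439.
Expected count E = 265 × 321 / 439 = 193.7699.
Contribution = (O − E)²/E = (183 − 193.7699)² / 193.7699 = 0.599.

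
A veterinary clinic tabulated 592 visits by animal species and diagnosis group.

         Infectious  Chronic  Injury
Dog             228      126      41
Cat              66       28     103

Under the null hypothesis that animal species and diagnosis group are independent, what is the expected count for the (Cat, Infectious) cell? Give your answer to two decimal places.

97.83

Row total (Cat) = 197; column total (Infectious) = 294; grand total N = 592.
Expected count = (row total × column total) / N = 197 × 294 / 592 = 97.83.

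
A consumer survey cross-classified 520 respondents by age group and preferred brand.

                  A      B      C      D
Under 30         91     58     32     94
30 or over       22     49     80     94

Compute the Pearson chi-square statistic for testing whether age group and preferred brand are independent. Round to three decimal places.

Row totals: 275, 245. Column totals: 113, 107, 112, 188. Grand total N = 520.
Expected counts (row total × column total / N):
  Under 30, A: 275×113/520 = 59.7596
  Under 30, B: 275×107/520 = 56.5865
  Under 30, C: 275×112/520 = 59.2308
  Under 30, D: 275×188/520 = 99.4231
  30 or over, A: 245×113/520 = 53.2404
  30 or over, B: 245×107/520 = 50.4135
  30 or over, C: 245×112/520 = 52.7692
  30 or over, D: 245×188/520 = 88.5769
Contributions (O − E)²/E:
  (91 − 59.7596)²/59.7596 = 16.3315
  (58 − 56.5865)²/56.5865 = 0.0353
  (32 − 59.2308)²/59.2308 = 12.5191
  (94 − 99.4231)²/99.4231 = 0.2958
  (22 − 53.2404)²/53.2404 = 18.3312
  (49 − 50.4135)²/50.4135 = 0.0396
  (80 − 52.7692)²/52.7692 = 14.0521
  (94 − 88.5769)²/88.5769 = 0.3320
χ² = 16.3315 + 0.0353 + 12.5191 + 0.2958 + 18.3312 + 0.0396 + 14.0521 + 0.3320 = 61.937

61.937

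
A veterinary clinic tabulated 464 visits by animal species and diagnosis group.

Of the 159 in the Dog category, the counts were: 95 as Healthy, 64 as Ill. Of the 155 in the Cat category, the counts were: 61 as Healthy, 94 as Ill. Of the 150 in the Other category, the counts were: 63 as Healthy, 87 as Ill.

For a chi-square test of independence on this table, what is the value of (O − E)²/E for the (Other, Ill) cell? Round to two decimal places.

0.77

Row total (Other) = 150; column total (Ill) = 245; N = 464.
Expected count E = 150 × 245 / 464 = 79.203.
Contribution = (O − E)²/E = (87 − 79.203)² / 79.203 = 0.77.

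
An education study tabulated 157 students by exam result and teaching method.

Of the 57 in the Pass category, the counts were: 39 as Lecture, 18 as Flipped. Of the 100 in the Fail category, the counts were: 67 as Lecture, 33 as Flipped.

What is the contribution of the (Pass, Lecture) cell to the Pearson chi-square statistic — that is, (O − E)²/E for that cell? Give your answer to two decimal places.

Row total (Pass) = 57; column total (Lecture) = 106; N = 157.
Expected count E = 57 × 106 / 157 = 38.484.
Contribution = (O − E)²/E = (39 − 38.484)² / 38.484 = 0.01.

0.01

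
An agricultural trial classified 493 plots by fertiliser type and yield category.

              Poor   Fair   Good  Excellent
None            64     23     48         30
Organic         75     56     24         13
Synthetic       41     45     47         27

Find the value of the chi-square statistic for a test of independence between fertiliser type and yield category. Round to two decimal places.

Row totals: 165, 168, 160. Column totals: 180, 124, 119, 70. Grand total N = 493.
Expected counts (row total × column total / N):
  None, Poor: 165×180/493 = 60.243
  None, Fair: 165×124/493 = 41.501
  None, Good: 165×119/493 = 39.828
  None, Excellent: 165×70/493 = 23.428
  Organic, Poor: 168×180/493 = 61.339
  Organic, Fair: 168×124/493 = 42.256
  Organic, Good: 168×119/493 = 40.552
  Organic, Excellent: 168×70/493 = 23.854
  Synthetic, Poor: 160×180/493 = 58.418
  Synthetic, Fair: 160×124/493 = 40.243
  Synthetic, Good: 160×119/493 = 38.621
  Synthetic, Excellent: 160×70/493 = 22.718
Contributions (O − E)²/E:
  (64 − 60.243)²/60.243 = 0.2343
  (23 − 41.501)²/41.501 = 8.2477
  (48 − 39.828)²/39.828 = 1.6767
  (30 − 23.428)²/23.428 = 1.8436
  (75 − 61.339)²/61.339 = 3.0425
  (56 − 42.256)²/42.256 = 4.4703
  (24 − 40.552)²/40.552 = 6.7560
  (13 − 23.854)²/23.854 = 4.9388
  (41 − 58.418)²/58.418 = 5.1934
  (45 − 40.243)²/40.243 = 0.5623
  (47 − 38.621)²/38.621 = 1.8179
  (27 − 22.718)²/22.718 = 0.8071
χ² = 0.2343 + 8.2477 + 1.6767 + 1.8436 + 3.0425 + 4.4703 + 6.7560 + 4.9388 + 5.1934 + 0.5623 + 1.8179 + 0.8071 = 39.59

39.59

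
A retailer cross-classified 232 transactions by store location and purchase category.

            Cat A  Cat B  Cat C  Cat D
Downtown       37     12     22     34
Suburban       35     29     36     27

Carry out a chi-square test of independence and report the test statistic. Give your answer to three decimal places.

Row totals: 105, 127. Column totals: 72, 41, 58, 61. Grand total N = 232.
Expected counts (row total × column total / N):
  Downtown, Cat A: 105×72/232 = 32.5862
  Downtown, Cat B: 105×41/232 = 18.5560
  Downtown, Cat C: 105×58/232 = 26.2500
  Downtown, Cat D: 105×61/232 = 27.6078
  Suburban, Cat A: 127×72/232 = 39.4138
  Suburban, Cat B: 127×41/232 = 22.4440
  Suburban, Cat C: 127×58/232 = 31.7500
  Suburban, Cat D: 127×61/232 = 33.3922
Contributions (O − E)²/E:
  (37 − 32.5862)²/32.5862 = 0.5978
  (12 − 18.5560)²/18.5560 = 2.3163
  (22 − 26.2500)²/26.2500 = 0.6881
  (34 − 27.6078)²/27.6078 = 1.4800
  (35 − 39.4138)²/39.4138 = 0.4943
  (29 − 22.4440)²/22.4440 = 1.9150
  (36 − 31.7500)²/31.7500 = 0.5689
  (27 − 33.3922)²/33.3922 = 1.2236
χ² = 0.5978 + 2.3163 + 0.6881 + 1.4800 + 0.4943 + 1.9150 + 0.5689 + 1.2236 = 9.284

9.284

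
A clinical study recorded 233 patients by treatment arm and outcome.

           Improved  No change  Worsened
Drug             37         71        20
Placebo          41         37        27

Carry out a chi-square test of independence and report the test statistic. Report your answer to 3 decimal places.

Row totals: 128, 105. Column totals: 78, 108, 47. Grand total N = 233.
Expected counts (row total × column total / N):
  Drug, Improved: 128×78/233 = 42.8498
  Drug, No change: 128×108/233 = 59.3305
  Drug, Worsened: 128×47/233 = 25.8197
  Placebo, Improved: 105×78/233 = 35.1502
  Placebo, No change: 105×108/233 = 48.6695
  Placebo, Worsened: 105×47/233 = 21.1803
Contributions (O − E)²/E:
  (37 − 42.8498)²/42.8498 = 0.7986
  (71 − 59.3305)²/59.3305 = 2.2952
  (20 − 25.8197)²/25.8197 = 1.3117
  (41 − 35.1502)²/35.1502 = 0.9735
  (37 − 48.6695)²/48.6695 = 2.7980
  (27 − 21.1803)²/21.1803 = 1.5991
χ² = 0.7986 + 2.2952 + 1.3117 + 0.9735 + 2.7980 + 1.5991 = 9.776

9.776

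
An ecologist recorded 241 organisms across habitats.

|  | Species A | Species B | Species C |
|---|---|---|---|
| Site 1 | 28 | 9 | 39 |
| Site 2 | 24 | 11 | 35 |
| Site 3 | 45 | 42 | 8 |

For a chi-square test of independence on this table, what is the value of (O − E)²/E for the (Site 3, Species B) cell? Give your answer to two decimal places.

12.62

Row total (Site 3) = 95; column total (Species B) = 62; N = 241.
Expected count E = 95 × 62 / 241 = 24.440.
Contribution = (O − E)²/E = (42 − 24.440)² / 24.440 = 12.62.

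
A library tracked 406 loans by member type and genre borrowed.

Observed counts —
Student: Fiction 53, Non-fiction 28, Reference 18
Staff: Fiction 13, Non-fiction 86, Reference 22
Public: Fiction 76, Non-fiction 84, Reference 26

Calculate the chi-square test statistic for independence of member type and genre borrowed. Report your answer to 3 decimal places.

54.361

Row totals: 99, 121, 186. Column totals: 142, 198, 66. Grand total N = 406.
Expected counts (row total × column total / N):
  Student, Fiction: 99×142/406 = 34.6256
  Student, Non-fiction: 99×198/406 = 48.2808
  Student, Reference: 99×66/406 = 16.0936
  Staff, Fiction: 121×142/406 = 42.3202
  Staff, Non-fiction: 121×198/406 = 59.0099
  Staff, Reference: 121×66/406 = 19.6700
  Public, Fiction: 186×142/406 = 65.0542
  Public, Non-fiction: 186×198/406 = 90.7094
  Public, Reference: 186×66/406 = 30.2365
Contributions (O − E)²/E:
  (53 − 34.6256)²/34.6256 = 9.7505
  (28 − 48.2808)²/48.2808 = 8.5191
  (18 − 16.0936)²/16.0936 = 0.2258
  (13 − 42.3202)²/42.3202 = 20.3136
  (86 − 59.0099)²/59.0099 = 12.3448
  (22 − 19.6700)²/19.6700 = 0.2760
  (76 − 65.0542)²/65.0542 = 1.8417
  (84 − 90.7094)²/90.7094 = 0.4963
  (26 − 30.2365)²/30.2365 = 0.5936
χ² = 9.7505 + 8.5191 + 0.2258 + 20.3136 + 12.3448 + 0.2760 + 1.8417 + 0.4963 + 0.5936 = 54.361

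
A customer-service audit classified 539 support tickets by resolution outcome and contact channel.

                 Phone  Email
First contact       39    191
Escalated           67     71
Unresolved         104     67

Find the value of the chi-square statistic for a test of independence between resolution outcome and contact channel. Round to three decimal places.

86.518

Row totals: 230, 138, 171. Column totals: 210, 329. Grand total N = 539.
Expected counts (row total × column total / N):
  First contact, Phone: 230×210/539 = 89.6104
  First contact, Email: 230×329/539 = 140.3896
  Escalated, Phone: 138×210/539 = 53.7662
  Escalated, Email: 138×329/539 = 84.2338
  Unresolved, Phone: 171×210/539 = 66.6234
  Unresolved, Email: 171×329/539 = 104.3766
Contributions (O − E)²/E:
  (39 − 89.6104)²/89.6104 = 28.5839
  (191 − 140.3896)²/140.3896 = 18.2450
  (67 − 53.7662)²/53.7662 = 3.2573
  (71 − 84.2338)²/84.2338 = 2.0791
  (104 − 66.6234)²/66.6234 = 20.9688
  (67 − 104.3766)²/104.3766 = 13.3843
χ² = 28.5839 + 18.2450 + 3.2573 + 2.0791 + 20.9688 + 13.3843 = 86.518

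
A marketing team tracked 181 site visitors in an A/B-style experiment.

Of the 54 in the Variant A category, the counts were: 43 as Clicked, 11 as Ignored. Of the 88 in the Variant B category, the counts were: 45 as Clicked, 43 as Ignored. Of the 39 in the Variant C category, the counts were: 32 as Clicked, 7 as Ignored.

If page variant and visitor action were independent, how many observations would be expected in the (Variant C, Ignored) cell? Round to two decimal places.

Row total (Variant C) = 39; column total (Ignored) = 61; grand total N = 181.
Expected count = (row total × column total) / N = 39 × 61 / 181 = 13.14.

13.14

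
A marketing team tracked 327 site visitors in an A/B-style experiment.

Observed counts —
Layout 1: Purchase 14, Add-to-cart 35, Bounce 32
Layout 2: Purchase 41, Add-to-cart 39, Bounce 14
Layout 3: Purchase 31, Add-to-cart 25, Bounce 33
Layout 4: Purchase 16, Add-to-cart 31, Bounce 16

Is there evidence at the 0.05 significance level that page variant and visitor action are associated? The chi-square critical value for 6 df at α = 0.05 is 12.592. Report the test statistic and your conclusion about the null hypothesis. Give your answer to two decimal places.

27.30; reject H₀

Row totals: 81, 94, 89, 63. Column totals: 102, 130, 95. Grand total N = 327.
Expected counts (row total × column total / N):
  Layout 1, Purchase: 81×102/327 = 25.266
  Layout 1, Add-to-cart: 81×130/327 = 32.202
  Layout 1, Bounce: 81×95/327 = 23.532
  Layout 2, Purchase: 94×102/327 = 29.321
  Layout 2, Add-to-cart: 94×130/327 = 37.370
  Layout 2, Bounce: 94×95/327 = 27.309
  Layout 3, Purchase: 89×102/327 = 27.761
  Layout 3, Add-to-cart: 89×130/327 = 35.382
  Layout 3, Bounce: 89×95/327 = 25.856
  Layout 4, Purchase: 63×102/327 = 19.651
  Layout 4, Add-to-cart: 63×130/327 = 25.046
  Layout 4, Bounce: 63×95/327 = 18.303
Contributions (O − E)²/E:
  (14 − 25.266)²/25.266 = 5.0235
  (35 − 32.202)²/32.202 = 0.2431
  (32 − 23.532)²/23.532 = 3.0472
  (41 − 29.321)²/29.321 = 4.6519
  (39 − 37.370)²/37.370 = 0.0711
  (14 − 27.309)²/27.309 = 6.4861
  (31 − 27.761)²/27.761 = 0.3779
  (25 − 35.382)²/35.382 = 3.0463
  (33 − 25.856)²/25.856 = 1.9739
  (16 − 19.651)²/19.651 = 0.6783
  (31 − 25.046)²/25.046 = 1.4154
  (16 − 18.303)²/18.303 = 0.2898
χ² = 5.0235 + 0.2431 + 3.0472 + 4.6519 + 0.0711 + 6.4861 + 0.3779 + 3.0463 + 1.9739 + 0.6783 + 1.4154 + 0.2898 = 27.30
df = (4−1)(3−1) = 6. Since 27.30 > 12.592, reject the null hypothesis of independence at α = 0.05.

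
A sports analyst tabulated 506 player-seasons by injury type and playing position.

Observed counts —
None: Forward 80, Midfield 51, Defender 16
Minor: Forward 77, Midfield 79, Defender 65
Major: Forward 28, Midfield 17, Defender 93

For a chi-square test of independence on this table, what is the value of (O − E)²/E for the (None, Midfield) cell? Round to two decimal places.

1.61

Row total (None) = 147; column total (Midfield) = 147; N = 506.
Expected count E = 147 × 147 / 506 = 42.7055.
Contribution = (O − E)²/E = (51 − 42.7055)² / 42.7055 = 1.61.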